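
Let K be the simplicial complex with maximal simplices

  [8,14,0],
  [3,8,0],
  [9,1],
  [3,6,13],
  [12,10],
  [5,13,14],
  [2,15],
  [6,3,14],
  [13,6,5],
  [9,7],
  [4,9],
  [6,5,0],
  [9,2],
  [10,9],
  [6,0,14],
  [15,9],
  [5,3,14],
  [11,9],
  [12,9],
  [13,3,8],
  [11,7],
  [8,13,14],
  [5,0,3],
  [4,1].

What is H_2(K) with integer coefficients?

We work with the vertex ordering 0 < 1 < 2 < 3 < 4 < 5 < 6 < 7 < 8 < 9 < 10 < 11 < 12 < 13 < 14 < 15. The simplices of K, each written with vertices in increasing order, are:

  0-simplices (16): [0], [1], [2], [3], [4], [5], [6], [7], [8], [9], [10], [11], [12], [13], [14], [15]
  1-simplices (30): (30 of them)
  2-simplices (12): [0,3,5], [0,3,8], [0,5,6], [0,6,14], [0,8,14], [3,5,14], [3,6,13], [3,6,14], [3,8,13], [5,6,13], [5,13,14], [8,13,14]

so the chain groups are C_0 ≅ Z^16, C_1 ≅ Z^30, C_2 ≅ Z^12.

The boundary map ∂_1: C_1 → C_0 maps an edge to its endpoints' difference, ∂[p,q] = q − p.
As a 16×30 matrix over Z this has rank 14, with invariant factors (1,1,1,1,1,1,1,1,1,1,1,1,1,1).

The boundary map ∂_2: C_2 → C_1 sends each 2-simplex [p,q,r] to [q,r] − [p,r] + [p,q]. For instance
  ∂[5,6,13] = [6,13] − [5,13] + [5,6],
  ∂[0,8,14] = [8,14] − [0,14] + [0,8].
This gives a 30×12 integer matrix of rank 12; reducing to Smith normal form yields diagonal entries (1,1,1,1,1,1,1,1,1,1,1,2).

Reading off H_k = ker ∂_k / im ∂_{k+1}:

  H_2: rank ker ∂_2 − rank ∂_3 = (12 − 12) − 0 = 0, and there is no ∂_3, so H_2 ≅ 0.

H_2 ≅ 0.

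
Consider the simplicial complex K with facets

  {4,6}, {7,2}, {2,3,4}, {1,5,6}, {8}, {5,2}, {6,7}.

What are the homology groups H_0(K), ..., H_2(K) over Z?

H_0 ≅ Z^2,  H_1 ≅ Z^2,  H_2 = 0.

Take the total order 1 < 2 < 3 < 4 < 5 < 6 < 7 < 8 on the vertex set. Then K (dimension 2) consists of the simplices:

  0-simplices (8): [1], [2], [3], [4], [5], [6], [7], [8]
  1-simplices (10): [1,5], [1,6], [2,3], [2,4], [2,5], [2,7], [3,4], [4,6], [5,6], [6,7]
  2-simplices (2): [1,5,6], [2,3,4]

Hence C_0 ≅ Z^8, C_1 ≅ Z^10, C_2 ≅ Z^2.

The boundary map ∂_1: C_1 → C_0 maps an edge to its endpoints' difference, ∂[p,q] = q − p. For instance
  ∂[1,5] = [5] − [1].
The resulting 8×10 matrix has rank 6, and its Smith normal form has invariant factors (1,1,1,1,1,1).

The boundary map ∂_2: C_2 → C_1 acts by ∂[p,q,r] = [q,r] − [p,r] + [p,q]. For instance
  ∂[1,5,6] = [5,6] − [1,6] + [1,5],
  ∂[2,3,4] = [3,4] − [2,4] + [2,3].
This gives a 10×2 integer matrix of rank 2; reducing to Smith normal form yields diagonal entries (1,1).

From H_k ≅ ker(∂_k) / im(∂_{k+1}) we obtain:

  H_0: rank C_0 − rank ∂_1 = 8 − 6 = 2, and the invariant factors of ∂_1 are all 1, so H_0 = Z^2.
  H_1: rank ker ∂_1 − rank ∂_2 = (10 − 6) − 2 = 2, and the invariant factors of ∂_2 are all 1, so H_1 = Z^2.
  H_2: rank ker ∂_2 − rank ∂_3 = (2 − 2) − 0 = 0, and there is no ∂_3, so H_2 = 0.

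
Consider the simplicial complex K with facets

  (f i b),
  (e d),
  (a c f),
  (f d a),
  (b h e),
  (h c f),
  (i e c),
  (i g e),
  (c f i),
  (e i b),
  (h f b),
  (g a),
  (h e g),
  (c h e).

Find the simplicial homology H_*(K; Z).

H_0 = Z,  H_1 = Z^2,  H_2 = Z.

K has 9 vertices, 21 edges, 12 triangles.
rank ∂_0 = 0, rank ∂_1 = 8 ⇒ b_0 = 9 − 0 − 8 = 1; all invariant factors of ∂_1 are 1 so no torsion. So H_0 ≅ Z.
rank ∂_1 = 8, rank ∂_2 = 11 ⇒ b_1 = 21 − 8 − 11 = 2; all invariant factors of ∂_2 are 1 so no torsion. So H_1 ≅ Z^2.
rank ∂_2 = 11, rank ∂_3 = 0 ⇒ b_2 = 12 − 11 − 0 = 1. So H_2 ≅ Z.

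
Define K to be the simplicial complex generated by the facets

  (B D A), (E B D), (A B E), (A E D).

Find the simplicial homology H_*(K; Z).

H_0 ≅ Z,  H_1 = 0,  H_2 ≅ Z.

Take the total order A < B < D < E on the vertex set. Then K (dimension 2) consists of the simplices:

  0-simplices (4): A, B, D, E
  1-simplices (6): AB, AD, AE, BD, BE, DE
  2-simplices (4): ABD, ABE, ADE, BDE

Hence C_0 ≅ Z^4, C_1 ≅ Z^6, C_2 ≅ Z^4.

∂_1: C_1 → C_0 sends each edge [p,q] (with p < q) to q − p. For instance
  ∂AE = E − A.
This gives a 4×6 integer matrix of rank 3; reducing to Smith normal form yields diagonal entries (1,1,1).

∂_2: C_2 → C_1 acts by ∂[p,q,r] = [q,r] − [p,r] + [p,q]. For instance
  ∂ABD = BD − AD + AB,
  ∂BDE = DE − BE + BD.
The resulting 6×4 matrix has rank 3, and its Smith normal form has invariant factors (1,1,1).

Computing H_k = (kernel of ∂_k) / (image of ∂_{k+1}):

  H_0: rank C_0 − rank ∂_1 = 4 − 3 = 1, and the invariant factors of ∂_1 are all 1, so H_0 = Z.
  H_1: rank ker ∂_1 − rank ∂_2 = (6 − 3) − 3 = 0, and the invariant factors of ∂_2 are all 1, so H_1 = 0.
  H_2: rank ker ∂_2 − rank ∂_3 = (4 − 3) − 0 = 1, and there is no ∂_3, so H_2 = Z.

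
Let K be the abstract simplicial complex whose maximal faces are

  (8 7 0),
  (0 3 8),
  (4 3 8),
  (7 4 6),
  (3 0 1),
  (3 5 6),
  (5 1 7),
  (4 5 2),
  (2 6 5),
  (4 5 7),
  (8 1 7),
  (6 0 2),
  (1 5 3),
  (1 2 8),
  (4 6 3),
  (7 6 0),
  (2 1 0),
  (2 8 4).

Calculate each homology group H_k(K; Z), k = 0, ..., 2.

Fix the vertex order 0 < 1 < 2 < 3 < 4 < 5 < 6 < 7 < 8 and write every simplex with vertices in increasing order. Then dim K = 2 and the simplices of K are:

  0-simplices (9): [0], [1], [2], [3], [4], [5], [6], [7], [8]
  1-simplices (27): (27 of them)
  2-simplices (18): [0,1,2], [0,1,3], [0,2,6], [0,3,8], [0,6,7], [0,7,8], [1,2,8], [1,3,5], [1,5,7], [1,7,8], [2,4,5], [2,4,8], [2,5,6], [3,4,6], [3,4,8], [3,5,6], [4,5,7], [4,6,7]

so the chain groups are C_0 ≅ Z^9, C_1 ≅ Z^27, C_2 ≅ Z^18.

The boundary map ∂_1: C_1 → C_0 is given by ∂[p,q] = [q] − [p]. For instance
  ∂[5,7] = [7] − [5].
As a 9×27 matrix over Z this has rank 8, with invariant factors (1,1,1,1,1,1,1,1).

Boundary ∂_2: C_2 → C_1 maps a triangle to the signed sum of its edges. For instance
  ∂[0,7,8] = [7,8] − [0,8] + [0,7],
  ∂[2,5,6] = [5,6] − [2,6] + [2,5].
The 27×18 boundary matrix has rank 18 and Smith normal form diag(1,1,1,1,1,1,1,1,1,1,1,1,1,1,1,1,1,2).

From H_k ≅ ker(∂_k) / im(∂_{k+1}) we obtain:

  H_0: rank C_0 − rank ∂_1 = 9 − 8 = 1, and the invariant factors of ∂_1 are all 1, so H_0 ≅ Z.
  H_1: rank ker ∂_1 − rank ∂_2 = (27 − 8) − 18 = 1, and ∂_2 has invariant factor 2 > 1, so H_1 ≅ Z × Z/2.
  H_2: rank ker ∂_2 − rank ∂_3 = (18 − 18) − 0 = 0, and there is no ∂_3, so H_2 ≅ 0.

(K is a triangulation of the Klein bottle.)

H_0 ≅ Z,  H_1 ≅ Z × Z/2,  H_2 = 0.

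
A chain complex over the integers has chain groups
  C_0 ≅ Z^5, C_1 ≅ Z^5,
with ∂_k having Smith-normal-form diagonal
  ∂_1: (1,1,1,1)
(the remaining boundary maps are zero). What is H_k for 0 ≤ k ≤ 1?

H_0: b_0 = 5 − 0 − 4 = 1; torsion from ∂_1 factors > 1: none. So H_0 = Z.
H_1: b_1 = 5 − 4 − 0 = 1; torsion from ∂_2 factors > 1: none. So H_1 = Z.

H_0 = Z,  H_1 = Z.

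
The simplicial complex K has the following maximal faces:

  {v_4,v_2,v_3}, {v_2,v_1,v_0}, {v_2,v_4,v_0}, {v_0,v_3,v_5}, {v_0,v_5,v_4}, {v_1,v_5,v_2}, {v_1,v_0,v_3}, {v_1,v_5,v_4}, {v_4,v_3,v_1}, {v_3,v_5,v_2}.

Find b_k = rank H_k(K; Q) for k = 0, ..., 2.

b_0 = 1, b_1 = 0, b_2 = 0.

Fix the vertex order v_0 < v_1 < v_2 < v_3 < v_4 < v_5 and write every simplex with vertices in increasing order. Then dim K = 2 and the simplices of K are:

  0-simplices (6): [v_0], [v_1], [v_2], [v_3], [v_4], [v_5]
  1-simplices (15): (15 of them)
  2-simplices (10): [v_0,v_1,v_2], [v_0,v_1,v_3], [v_0,v_2,v_4], [v_0,v_3,v_5], [v_0,v_4,v_5], [v_1,v_2,v_5], [v_1,v_3,v_4], [v_1,v_4,v_5], [v_2,v_3,v_4], [v_2,v_3,v_5]

Hence C_0 ≅ Z^6, C_1 ≅ Z^15, C_2 ≅ Z^10.

The boundary map ∂_1: C_1 → C_0 is given by ∂[p,q] = [q] − [p]. For instance
  ∂[v_2,v_5] = [v_5] − [v_2].
The 6×15 boundary matrix has rank 5 and Smith normal form diag(1,1,1,1,1).

The boundary map ∂_2: C_2 → C_1 maps a triangle to the signed sum of its edges. For instance
  ∂[v_1,v_4,v_5] = [v_4,v_5] − [v_1,v_5] + [v_1,v_4],
  ∂[v_0,v_1,v_2] = [v_1,v_2] − [v_0,v_2] + [v_0,v_1].
This gives a 15×10 integer matrix of rank 10; reducing to Smith normal form yields diagonal entries (1,1,1,1,1,1,1,1,1,2).

Now H_k = ker ∂_k / im ∂_{k+1}, so:

  H_0: rank C_0 − rank ∂_1 = 6 − 5 = 1, and the invariant factors of ∂_1 are all 1, so H_0 = Z.
  H_1: rank ker ∂_1 − rank ∂_2 = (15 − 5) − 10 = 0, and ∂_2 has invariant factor 2 > 1, so H_1 = Z/2.
  H_2: rank ker ∂_2 − rank ∂_3 = (10 − 10) − 0 = 0, and there is no ∂_3, so H_2 = 0.

Hence the Betti numbers are b_0 = 1, b_1 = 0, b_2 = 0.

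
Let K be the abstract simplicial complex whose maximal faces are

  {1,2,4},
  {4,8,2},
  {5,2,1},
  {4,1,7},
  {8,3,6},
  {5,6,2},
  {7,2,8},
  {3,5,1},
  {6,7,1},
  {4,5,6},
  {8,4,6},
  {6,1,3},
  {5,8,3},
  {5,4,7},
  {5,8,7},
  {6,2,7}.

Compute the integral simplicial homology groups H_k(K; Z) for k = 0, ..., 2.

We work with the vertex ordering 1 < 2 < 3 < 4 < 5 < 6 < 7 < 8. The simplices of K, each written with vertices in increasing order, are:

  0-simplices (8): [1], [2], [3], [4], [5], [6], [7], [8]
  1-simplices (24): (24 of them)
  2-simplices (16): [1,2,4], [1,2,5], [1,3,5], [1,3,6], [1,4,7], [1,6,7], [2,4,8], [2,5,6], [2,6,7], [2,7,8], [3,5,8], [3,6,8], [4,5,6], [4,5,7], [4,6,8], [5,7,8]

Hence C_0 ≅ Z^8, C_1 ≅ Z^24, C_2 ≅ Z^16.

Boundary ∂_1: C_1 → C_0 maps an edge to its endpoints' difference, ∂[p,q] = q − p.
As a 8×24 matrix over Z this has rank 7, with invariant factors (1,1,1,1,1,1,1).

The boundary map ∂_2: C_2 → C_1 acts by ∂[p,q,r] = [q,r] − [p,r] + [p,q]. For instance
  ∂[1,4,7] = [4,7] − [1,7] + [1,4],
  ∂[4,5,6] = [5,6] − [4,6] + [4,5].
This gives a 24×16 integer matrix of rank 15; reducing to Smith normal form yields diagonal entries (1,1,1,1,1,1,1,1,1,1,1,1,1,1,1).

Reading off H_k = ker ∂_k / im ∂_{k+1}:

  H_0: rank C_0 − rank ∂_1 = 8 − 7 = 1, and the invariant factors of ∂_1 are all 1, so H_0 = Z.
  H_1: rank ker ∂_1 − rank ∂_2 = (24 − 7) − 15 = 2, and the invariant factors of ∂_2 are all 1, so H_1 = Z^2.
  H_2: rank ker ∂_2 − rank ∂_3 = (16 − 15) − 0 = 1, and there is no ∂_3, so H_2 = Z.

H_0 ≅ Z,  H_1 ≅ Z^2,  H_2 ≅ Z.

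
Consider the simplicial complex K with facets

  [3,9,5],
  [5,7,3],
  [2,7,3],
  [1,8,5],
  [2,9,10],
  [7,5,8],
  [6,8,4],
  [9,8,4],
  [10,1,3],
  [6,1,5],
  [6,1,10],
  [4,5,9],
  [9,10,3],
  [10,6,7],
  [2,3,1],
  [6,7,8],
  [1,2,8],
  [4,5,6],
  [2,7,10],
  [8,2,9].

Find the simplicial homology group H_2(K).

Order the vertices as 1 < 2 < 3 < 4 < 5 < 6 < 7 < 8 < 9 < 10. Listing each simplex with vertices in this order, K has dimension 2 with simplices:

  0-simplices (10): [1], [2], [3], [4], [5], [6], [7], [8], [9], [10]
  1-simplices (30): (30 of them)
  2-simplices (20): (20 of them)

Hence C_0 ≅ Z^10, C_1 ≅ Z^30, C_2 ≅ Z^20.

∂_1: C_1 → C_0 is given by ∂[p,q] = [q] − [p].
This gives a 10×30 integer matrix of rank 9; reducing to Smith normal form yields diagonal entries (1,1,1,1,1,1,1,1,1).

Boundary ∂_2: C_2 → C_1 maps a triangle to the signed sum of its edges. For instance
  ∂[1,2,3] = [2,3] − [1,3] + [1,2],
  ∂[2,3,7] = [3,7] − [2,7] + [2,3].
The 30×20 boundary matrix has rank 20 and Smith normal form diag(1,1,1,1,1,1,1,1,1,1,1,1,1,1,1,1,1,1,1,2).

Now H_k = ker ∂_k / im ∂_{k+1}, so:

  H_2: rank ker ∂_2 − rank ∂_3 = (20 − 20) − 0 = 0, and there is no ∂_3, so H_2 = 0.

H_2 = 0.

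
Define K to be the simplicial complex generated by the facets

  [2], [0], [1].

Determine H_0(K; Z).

We work with the vertex ordering 0 < 1 < 2. The simplices of K, each written with vertices in increasing order, are:

  0-simplices (3): [0], [1], [2]

giving chain groups C_0 ≅ Z^3.

Now H_k = ker ∂_k / im ∂_{k+1}, so:

  H_0: rank C_0 − rank ∂_1 = 3 − 0 = 3, and there is no ∂_1, so H_0 = Z^3.

H_0 ≅ Z^3.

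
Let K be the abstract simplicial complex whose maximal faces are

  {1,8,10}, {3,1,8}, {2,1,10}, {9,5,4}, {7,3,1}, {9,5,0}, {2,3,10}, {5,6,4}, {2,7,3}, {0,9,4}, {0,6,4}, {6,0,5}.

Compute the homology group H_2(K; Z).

H_2 = Z.

We work with the vertex ordering 0 < 1 < 2 < 3 < 4 < 5 < 6 < 7 < 8 < 9 < 10. The simplices of K, each written with vertices in increasing order, are:

  0-simplices (11): [0], [1], [2], [3], [4], [5], [6], [7], [8], [9], [10]
  1-simplices (21): [0,4], [0,5], [0,6], [0,9], [1,2], [1,3], [1,7], [1,8], [1,10], [2,3], [2,7], [2,10], [3,7], [3,8], [3,10], [4,5], [4,6], [4,9], [5,6], [5,9], [8,10]
  2-simplices (12): [0,4,6], [0,4,9], [0,5,6], [0,5,9], [1,2,10], [1,3,7], [1,3,8], [1,8,10], [2,3,7], [2,3,10], [4,5,6], [4,5,9]

giving chain groups C_0 ≅ Z^11, C_1 ≅ Z^21, C_2 ≅ Z^12.

The boundary map ∂_1: C_1 → C_0 is given by ∂[p,q] = [q] − [p].
As a 11×21 matrix over Z this has rank 9, with invariant factors (1,1,1,1,1,1,1,1,1).

Boundary ∂_2: C_2 → C_1 acts by ∂[p,q,r] = [q,r] − [p,r] + [p,q]. For instance
  ∂[2,3,7] = [3,7] − [2,7] + [2,3],
  ∂[1,3,7] = [3,7] − [1,7] + [1,3].
The 21×12 boundary matrix has rank 11 and Smith normal form diag(1,1,1,1,1,1,1,1,1,1,1).

Reading off H_k = ker ∂_k / im ∂_{k+1}:

  H_2: rank ker ∂_2 − rank ∂_3 = (12 − 11) − 0 = 1, and there is no ∂_3, so H_2 ≅ Z.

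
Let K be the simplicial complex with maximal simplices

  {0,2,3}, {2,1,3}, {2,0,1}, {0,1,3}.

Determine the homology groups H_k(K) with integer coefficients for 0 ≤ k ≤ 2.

H_0 = Z,  H_1 = 0,  H_2 = Z.

Order the vertices as 0 < 1 < 2 < 3. Listing each simplex with vertices in this order, K has dimension 2 with simplices:

  0-simplices (4): [0], [1], [2], [3]
  1-simplices (6): [0,1], [0,2], [0,3], [1,2], [1,3], [2,3]
  2-simplices (4): [0,1,2], [0,1,3], [0,2,3], [1,2,3]

Hence C_0 ≅ Z^4, C_1 ≅ Z^6, C_2 ≅ Z^4.

∂_1: C_1 → C_0 sends each edge [p,q] (with p < q) to q − p.
The 4×6 boundary matrix has rank 3 and Smith normal form diag(1,1,1).

∂_2: C_2 → C_1 acts by ∂[p,q,r] = [q,r] − [p,r] + [p,q]. For instance
  ∂[0,1,3] = [1,3] − [0,3] + [0,1],
  ∂[0,1,2] = [1,2] − [0,2] + [0,1].
This gives a 6×4 integer matrix of rank 3; reducing to Smith normal form yields diagonal entries (1,1,1).

Reading off H_k = ker ∂_k / im ∂_{k+1}:

  H_0: rank C_0 − rank ∂_1 = 4 − 3 = 1, and the invariant factors of ∂_1 are all 1, so H_0 ≅ Z.
  H_1: rank ker ∂_1 − rank ∂_2 = (6 − 3) − 3 = 0, and the invariant factors of ∂_2 are all 1, so H_1 ≅ 0.
  H_2: rank ker ∂_2 − rank ∂_3 = (4 − 3) − 0 = 1, and there is no ∂_3, so H_2 ≅ Z.

As a check, the Euler characteristic is 4 − 6 + 4 = 2, which agrees with 1 − 0 + 1 = 2.
(K is a triangulation of the 2-sphere S^2.)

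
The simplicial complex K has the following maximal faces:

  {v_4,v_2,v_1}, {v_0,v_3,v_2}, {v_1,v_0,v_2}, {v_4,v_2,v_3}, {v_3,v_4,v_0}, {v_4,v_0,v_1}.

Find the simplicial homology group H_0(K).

H_0 ≅ Z.

We work with the vertex ordering v_0 < v_1 < v_2 < v_3 < v_4. The simplices of K, each written with vertices in increasing order, are:

  0-simplices (5): [v_0], [v_1], [v_2], [v_3], [v_4]
  1-simplices (9): [v_0,v_1], [v_0,v_2], [v_0,v_3], [v_0,v_4], [v_1,v_2], [v_1,v_4], [v_2,v_3], [v_2,v_4], [v_3,v_4]
  2-simplices (6): [v_0,v_1,v_2], [v_0,v_1,v_4], [v_0,v_2,v_3], [v_0,v_3,v_4], [v_1,v_2,v_4], [v_2,v_3,v_4]

giving chain groups C_0 ≅ Z^5, C_1 ≅ Z^9, C_2 ≅ Z^6.

Boundary ∂_1: C_1 → C_0 maps an edge to its endpoints' difference, ∂[p,q] = q − p. For instance
  ∂[v_0,v_3] = [v_3] − [v_0].
This gives a 5×9 integer matrix of rank 4; reducing to Smith normal form yields diagonal entries (1,1,1,1).

Boundary ∂_2: C_2 → C_1 sends each 2-simplex [p,q,r] to [q,r] − [p,r] + [p,q]. For instance
  ∂[v_2,v_3,v_4] = [v_3,v_4] − [v_2,v_4] + [v_2,v_3],
  ∂[v_0,v_3,v_4] = [v_3,v_4] − [v_0,v_4] + [v_0,v_3].
As a 9×6 matrix over Z this has rank 5, with invariant factors (1,1,1,1,1).

From H_k ≅ ker(∂_k) / im(∂_{k+1}) we obtain:

  H_0: rank C_0 − rank ∂_1 = 5 − 4 = 1, and the invariant factors of ∂_1 are all 1, so H_0 = Z.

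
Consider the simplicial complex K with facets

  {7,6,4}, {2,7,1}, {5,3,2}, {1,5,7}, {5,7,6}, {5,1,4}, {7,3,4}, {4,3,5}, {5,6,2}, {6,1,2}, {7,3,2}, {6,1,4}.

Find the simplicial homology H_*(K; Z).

Take the total order 1 < 2 < 3 < 4 < 5 < 6 < 7 on the vertex set. Then K (dimension 2) consists of the simplices:

  0-simplices (7): [1], [2], [3], [4], [5], [6], [7]
  1-simplices (18): [1,2], [1,4], [1,5], [1,6], [1,7], [2,3], [2,5], [2,6], [2,7], [3,4], [3,5], [3,7], [4,5], [4,6], [4,7], [5,6], [5,7], [6,7]
  2-simplices (12): [1,2,6], [1,2,7], [1,4,5], [1,4,6], [1,5,7], [2,3,5], [2,3,7], [2,5,6], [3,4,5], [3,4,7], [4,6,7], [5,6,7]

Hence C_0 ≅ Z^7, C_1 ≅ Z^18, C_2 ≅ Z^12.

The boundary map ∂_1: C_1 → C_0 sends each edge [p,q] (with p < q) to q − p. For instance
  ∂[1,5] = [5] − [1].
The resulting 7×18 matrix has rank 6, and its Smith normal form has invariant factors (1,1,1,1,1,1).

The boundary map ∂_2: C_2 → C_1 sends each 2-simplex [p,q,r] to [q,r] − [p,r] + [p,q]. For instance
  ∂[1,4,6] = [4,6] − [1,6] + [1,4],
  ∂[2,3,5] = [3,5] − [2,5] + [2,3].
The 18×12 boundary matrix has rank 12 and Smith normal form diag(1,1,1,1,1,1,1,1,1,1,1,2).

Reading off H_k = ker ∂_k / im ∂_{k+1}:

  H_0: rank C_0 − rank ∂_1 = 7 − 6 = 1, and the invariant factors of ∂_1 are all 1, so H_0 = Z.
  H_1: rank ker ∂_1 − rank ∂_2 = (18 − 6) − 12 = 0, and ∂_2 has invariant factor 2 > 1, so H_1 = Z/2Z.
  H_2: rank ker ∂_2 − rank ∂_3 = (12 − 12) − 0 = 0, and there is no ∂_3, so H_2 = 0.

As a check, the Euler characteristic is 7 − 18 + 12 = 1, which agrees with 1 − 0 + 0 = 1.
(K is a triangulation of the real projective plane RP^2.)

H_0 = Z,  H_1 = Z/2Z,  H_2 = 0.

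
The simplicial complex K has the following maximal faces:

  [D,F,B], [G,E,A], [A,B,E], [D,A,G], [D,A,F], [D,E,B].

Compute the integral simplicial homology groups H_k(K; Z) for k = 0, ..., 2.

H_0 ≅ Z,  H_1 ≅ Z,  H_2 = 0.

We work with the vertex ordering A < B < D < E < F < G. The simplices of K, each written with vertices in increasing order, are:

  0-simplices (6): A, B, D, E, F, G
  1-simplices (12): AB, AD, AE, AF, AG, BD, BE, BF, DE, DF, DG, EG
  2-simplices (6): ABE, ADF, ADG, AEG, BDE, BDF

so the chain groups are C_0 ≅ Z^6, C_1 ≅ Z^12, C_2 ≅ Z^6.

Boundary ∂_1: C_1 → C_0 maps an edge to its endpoints' difference, ∂[p,q] = q − p.
The 6×12 boundary matrix has rank 5 and Smith normal form diag(1,1,1,1,1).

∂_2: C_2 → C_1 acts by ∂[p,q,r] = [q,r] − [p,r] + [p,q]. For instance
  ∂BDE = DE − BE + BD,
  ∂ADG = DG − AG + AD.
The 12×6 boundary matrix has rank 6 and Smith normal form diag(1,1,1,1,1,1).

Reading off H_k = ker ∂_k / im ∂_{k+1}:

  H_0: rank C_0 − rank ∂_1 = 6 − 5 = 1, and the invariant factors of ∂_1 are all 1, so H_0 = Z.
  H_1: rank ker ∂_1 − rank ∂_2 = (12 − 5) − 6 = 1, and the invariant factors of ∂_2 are all 1, so H_1 = Z.
  H_2: rank ker ∂_2 − rank ∂_3 = (6 − 6) − 0 = 0, and there is no ∂_3, so H_2 = 0.

(K is a triangulation of the cylinder S^1 x I.)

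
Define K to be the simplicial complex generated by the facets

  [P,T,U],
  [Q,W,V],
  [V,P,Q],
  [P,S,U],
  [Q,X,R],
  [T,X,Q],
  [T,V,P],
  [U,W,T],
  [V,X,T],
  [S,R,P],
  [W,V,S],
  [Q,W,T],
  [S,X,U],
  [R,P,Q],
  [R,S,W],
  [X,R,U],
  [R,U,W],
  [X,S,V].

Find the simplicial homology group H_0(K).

H_0 = Z.

Take the total order P < Q < R < S < T < U < V < W < X on the vertex set. Then K (dimension 2) consists of the simplices:

  0-simplices (9): P, Q, R, S, T, U, V, W, X
  1-simplices (27): PQ, PR, PS, PT, PU, PV, QR, QT, QV, QW, QX, RS, RU, RW, RX, SU, SV, SW, SX, TU, TV, TW, TX, UW, UX, VW, VX
  2-simplices (18): PQR, PQV, PRS, PSU, PTU, PTV, QRX, QTW, QTX, QVW, RSW, RUW, RUX, SUX, SVW, SVX, TUW, TVX

so the chain groups are C_0 ≅ Z^9, C_1 ≅ Z^27, C_2 ≅ Z^18.

Boundary ∂_1: C_1 → C_0 maps an edge to its endpoints' difference, ∂[p,q] = q − p.
The resulting 9×27 matrix has rank 8, and its Smith normal form has invariant factors (1,1,1,1,1,1,1,1).

Boundary ∂_2: C_2 → C_1 sends each 2-simplex [p,q,r] to [q,r] − [p,r] + [p,q]. For instance
  ∂PQR = QR − PR + PQ,
  ∂PRS = RS − PS + PR.
The 27×18 boundary matrix has rank 18 and Smith normal form diag(1,1,1,1,1,1,1,1,1,1,1,1,1,1,1,1,1,2).

From H_k ≅ ker(∂_k) / im(∂_{k+1}) we obtain:

  H_0: rank C_0 − rank ∂_1 = 9 − 8 = 1, and the invariant factors of ∂_1 are all 1, so H_0 = Z.

(K is a triangulation of the Klein bottle.)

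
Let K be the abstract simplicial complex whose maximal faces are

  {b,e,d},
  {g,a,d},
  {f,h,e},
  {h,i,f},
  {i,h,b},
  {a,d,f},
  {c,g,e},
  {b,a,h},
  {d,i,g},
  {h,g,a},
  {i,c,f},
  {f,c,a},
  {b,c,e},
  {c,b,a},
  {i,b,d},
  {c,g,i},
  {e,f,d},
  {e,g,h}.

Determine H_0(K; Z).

H_0 = Z.

Order the vertices as a < b < c < d < e < f < g < h < i. Listing each simplex with vertices in this order, K has dimension 2 with simplices:

  0-simplices (9): a, b, c, d, e, f, g, h, i
  1-simplices (27): ab, ac, ad, af, ag, ah, bc, bd, be, bh, bi, ce, cf, cg, ci, de, df, dg, di, ef, eg, eh, fh, fi, gh, gi, hi
  2-simplices (18): abc, abh, acf, adf, adg, agh, bce, bde, bdi, bhi, ceg, cfi, cgi, def, dgi, efh, egh, fhi

giving chain groups C_0 ≅ Z^9, C_1 ≅ Z^27, C_2 ≅ Z^18.

∂_1: C_1 → C_0 is given by ∂[p,q] = [q] − [p]. For instance
  ∂bc = c − b.
This gives a 9×27 integer matrix of rank 8; reducing to Smith normal form yields diagonal entries (1,1,1,1,1,1,1,1).

The boundary map ∂_2: C_2 → C_1 sends each 2-simplex [p,q,r] to [q,r] − [p,r] + [p,q]. For instance
  ∂adf = df − af + ad,
  ∂cfi = fi − ci + cf.
The 27×18 boundary matrix has rank 17 and Smith normal form diag(1,1,1,1,1,1,1,1,1,1,1,1,1,1,1,1,1).

Computing H_k = (kernel of ∂_k) / (image of ∂_{k+1}):

  H_0: rank C_0 − rank ∂_1 = 9 − 8 = 1, and the invariant factors of ∂_1 are all 1, so H_0 = Z.

(K is a triangulation of the torus T^2.)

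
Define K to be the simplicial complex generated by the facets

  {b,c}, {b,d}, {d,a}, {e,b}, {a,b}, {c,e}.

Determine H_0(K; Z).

We work with the vertex ordering a < b < c < d < e. The simplices of K, each written with vertices in increasing order, are:

  0-simplices (5): a, b, c, d, e
  1-simplices (6): ab, ad, bc, bd, be, ce

giving chain groups C_0 ≅ Z^5, C_1 ≅ Z^6.

Boundary ∂_1: C_1 → C_0 is given by ∂[p,q] = [q] − [p]. For instance
  ∂bc = c − b.
The 5×6 boundary matrix has rank 4 and Smith normal form diag(1,1,1,1).

Computing H_k = (kernel of ∂_k) / (image of ∂_{k+1}):

  H_0: rank C_0 − rank ∂_1 = 5 − 4 = 1, and the invariant factors of ∂_1 are all 1, so H_0 ≅ Z.

(K is a triangulation of a wedge of 2 circles.)

H_0 ≅ Z.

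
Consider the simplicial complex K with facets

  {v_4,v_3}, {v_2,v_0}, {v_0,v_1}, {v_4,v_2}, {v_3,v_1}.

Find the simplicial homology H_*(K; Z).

H_0 ≅ Z,  H_1 ≅ Z.

Order the vertices as v_0 < v_1 < v_2 < v_3 < v_4. Listing each simplex with vertices in this order, K has dimension 1 with simplices:

  0-simplices (5): [v_0], [v_1], [v_2], [v_3], [v_4]
  1-simplices (5): [v_0,v_1], [v_0,v_2], [v_1,v_3], [v_2,v_4], [v_3,v_4]

so the chain groups are C_0 ≅ Z^5, C_1 ≅ Z^5.

The boundary map ∂_1: C_1 → C_0 is given by ∂[p,q] = [q] − [p]. For instance
  ∂[v_1,v_3] = [v_3] − [v_1].
The 5×5 boundary matrix has rank 4 and Smith normal form diag(1,1,1,1).

Now H_k = ker ∂_k / im ∂_{k+1}, so:

  H_0: rank C_0 − rank ∂_1 = 5 − 4 = 1, and the invariant factors of ∂_1 are all 1, so H_0 ≅ Z.
  H_1: rank ker ∂_1 − rank ∂_2 = (5 − 4) − 0 = 1, and there is no ∂_2, so H_1 ≅ Z.

As a check, the Euler characteristic is 5 − 5 = 0, which agrees with 1 − 1 = 0.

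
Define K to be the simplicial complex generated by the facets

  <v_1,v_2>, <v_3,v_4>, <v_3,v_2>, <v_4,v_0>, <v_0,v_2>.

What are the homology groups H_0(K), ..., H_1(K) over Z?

H_0 = Z,  H_1 = Z.

We work with the vertex ordering v_0 < v_1 < v_2 < v_3 < v_4. The simplices of K, each written with vertices in increasing order, are:

  0-simplices (5): [v_0], [v_1], [v_2], [v_3], [v_4]
  1-simplices (5): [v_0,v_2], [v_0,v_4], [v_1,v_2], [v_2,v_3], [v_3,v_4]

so the chain groups are C_0 ≅ Z^5, C_1 ≅ Z^5.

∂_1: C_1 → C_0 sends each edge [p,q] (with p < q) to q − p. For instance
  ∂[v_0,v_4] = [v_4] − [v_0].
The 5×5 boundary matrix has rank 4 and Smith normal form diag(1,1,1,1).

Reading off H_k = ker ∂_k / im ∂_{k+1}:

  H_0: rank C_0 − rank ∂_1 = 5 − 4 = 1, and the invariant factors of ∂_1 are all 1, so H_0 ≅ Z.
  H_1: rank ker ∂_1 − rank ∂_2 = (5 − 4) − 0 = 1, and there is no ∂_2, so H_1 ≅ Z.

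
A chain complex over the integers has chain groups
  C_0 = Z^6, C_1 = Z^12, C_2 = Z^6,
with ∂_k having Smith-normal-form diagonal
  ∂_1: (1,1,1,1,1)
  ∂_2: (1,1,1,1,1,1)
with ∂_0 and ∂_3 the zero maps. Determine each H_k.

H_0 = Z,  H_1 = Z,  H_2 = 0.

H_0: b_0 = 6 − 0 − 5 = 1; torsion from ∂_1 factors > 1: none. So H_0 = Z.
H_1: b_1 = 12 − 5 − 6 = 1; torsion from ∂_2 factors > 1: none. So H_1 = Z.
H_2: b_2 = 6 − 6 − 0 = 0; torsion from ∂_3 factors > 1: none. So H_2 = 0.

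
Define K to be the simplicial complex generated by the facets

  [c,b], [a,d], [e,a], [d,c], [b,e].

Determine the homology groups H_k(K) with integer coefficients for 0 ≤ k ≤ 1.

Fix the vertex order a < b < c < d < e and write every simplex with vertices in increasing order. Then dim K = 1 and the simplices of K are:

  0-simplices (5): a, b, c, d, e
  1-simplices (5): ad, ae, bc, be, cd

giving chain groups C_0 ≅ Z^5, C_1 ≅ Z^5.

∂_1: C_1 → C_0 sends each edge [p,q] (with p < q) to q − p.
The 5×5 boundary matrix has rank 4 and Smith normal form diag(1,1,1,1).

Now H_k = ker ∂_k / im ∂_{k+1}, so:

  H_0: rank C_0 − rank ∂_1 = 5 − 4 = 1, and the invariant factors of ∂_1 are all 1, so H_0 = Z.
  H_1: rank ker ∂_1 − rank ∂_2 = (5 − 4) − 0 = 1, and there is no ∂_2, so H_1 = Z.

H_0 = Z,  H_1 = Z.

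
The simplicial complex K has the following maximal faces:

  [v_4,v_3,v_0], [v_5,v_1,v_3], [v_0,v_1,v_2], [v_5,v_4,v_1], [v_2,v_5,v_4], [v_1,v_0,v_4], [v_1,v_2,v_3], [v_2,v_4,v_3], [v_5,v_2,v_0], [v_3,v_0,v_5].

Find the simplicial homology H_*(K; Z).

Order the vertices as v_0 < v_1 < v_2 < v_3 < v_4 < v_5. Listing each simplex with vertices in this order, K has dimension 2 with simplices:

  0-simplices (6): [v_0], [v_1], [v_2], [v_3], [v_4], [v_5]
  1-simplices (15): (15 of them)
  2-simplices (10): [v_0,v_1,v_2], [v_0,v_1,v_4], [v_0,v_2,v_5], [v_0,v_3,v_4], [v_0,v_3,v_5], [v_1,v_2,v_3], [v_1,v_3,v_5], [v_1,v_4,v_5], [v_2,v_3,v_4], [v_2,v_4,v_5]

Hence C_0 ≅ Z^6, C_1 ≅ Z^15, C_2 ≅ Z^10.

The boundary map ∂_1: C_1 → C_0 maps an edge to its endpoints' difference, ∂[p,q] = q − p.
The resulting 6×15 matrix has rank 5, and its Smith normal form has invariant factors (1,1,1,1,1).

∂_2: C_2 → C_1 sends each 2-simplex [p,q,r] to [q,r] − [p,r] + [p,q]. For instance
  ∂[v_1,v_2,v_3] = [v_2,v_3] − [v_1,v_3] + [v_1,v_2],
  ∂[v_1,v_4,v_5] = [v_4,v_5] − [v_1,v_5] + [v_1,v_4].
This gives a 15×10 integer matrix of rank 10; reducing to Smith normal form yields diagonal entries (1,1,1,1,1,1,1,1,1,2).

Now H_k = ker ∂_k / im ∂_{k+1}, so:

  H_0: rank C_0 − rank ∂_1 = 6 − 5 = 1, and the invariant factors of ∂_1 are all 1, so H_0 = Z.
  H_1: rank ker ∂_1 − rank ∂_2 = (15 − 5) − 10 = 0, and ∂_2 has invariant factor 2 > 1, so H_1 = Z/2.
  H_2: rank ker ∂_2 − rank ∂_3 = (10 − 10) − 0 = 0, and there is no ∂_3, so H_2 = 0.

As a check, the Euler characteristic is 6 − 15 + 10 = 1, which agrees with 1 − 0 + 0 = 1.

H_0 ≅ Z,  H_1 ≅ Z/2,  H_2 = 0.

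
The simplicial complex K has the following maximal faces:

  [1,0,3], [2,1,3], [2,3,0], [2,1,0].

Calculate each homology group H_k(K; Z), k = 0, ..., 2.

H_0 ≅ Z,  H_1 = 0,  H_2 ≅ Z.

Fix the vertex order 0 < 1 < 2 < 3 and write every simplex with vertices in increasing order. Then dim K = 2 and the simplices of K are:

  0-simplices (4): [0], [1], [2], [3]
  1-simplices (6): [0,1], [0,2], [0,3], [1,2], [1,3], [2,3]
  2-simplices (4): [0,1,2], [0,1,3], [0,2,3], [1,2,3]

so the chain groups are C_0 ≅ Z^4, C_1 ≅ Z^6, C_2 ≅ Z^4.

The boundary map ∂_1: C_1 → C_0 maps an edge to its endpoints' difference, ∂[p,q] = q − p. For instance
  ∂[0,1] = [1] − [0].
As a 4×6 matrix over Z this has rank 3, with invariant factors (1,1,1).

The boundary map ∂_2: C_2 → C_1 acts by ∂[p,q,r] = [q,r] − [p,r] + [p,q]. For instance
  ∂[0,2,3] = [2,3] − [0,3] + [0,2],
  ∂[0,1,2] = [1,2] − [0,2] + [0,1].
The resulting 6×4 matrix has rank 3, and its Smith normal form has invariant factors (1,1,1).

Now H_k = ker ∂_k / im ∂_{k+1}, so:

  H_0: rank C_0 − rank ∂_1 = 4 − 3 = 1, and the invariant factors of ∂_1 are all 1, so H_0 ≅ Z.
  H_1: rank ker ∂_1 − rank ∂_2 = (6 − 3) − 3 = 0, and the invariant factors of ∂_2 are all 1, so H_1 ≅ 0.
  H_2: rank ker ∂_2 − rank ∂_3 = (4 − 3) − 0 = 1, and there is no ∂_3, so H_2 ≅ Z.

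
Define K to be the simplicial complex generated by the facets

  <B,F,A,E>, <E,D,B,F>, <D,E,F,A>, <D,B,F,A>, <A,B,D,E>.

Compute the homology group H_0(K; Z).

Fix the vertex order A < B < D < E < F and write every simplex with vertices in increasing order. Then dim K = 3 and the simplices of K are:

  0-simplices (5): A, B, D, E, F
  1-simplices (10): AB, AD, AE, AF, BD, BE, BF, DE, DF, EF
  2-simplices (10): ABD, ABE, ABF, ADE, ADF, AEF, BDE, BDF, BEF, DEF
  3-simplices (5): ABDE, ABDF, ABEF, ADEF, BDEF

so the chain groups are C_0 ≅ Z^5, C_1 ≅ Z^10, C_2 ≅ Z^10, C_3 ≅ Z^5.

The boundary map ∂_1: C_1 → C_0 maps an edge to its endpoints' difference, ∂[p,q] = q − p. For instance
  ∂AB = B − A.
The 5×10 boundary matrix has rank 4 and Smith normal form diag(1,1,1,1).

∂_2: C_2 → C_1 maps a triangle to the signed sum of its edges. For instance
  ∂AEF = EF − AF + AE,
  ∂ADF = DF − AF + AD.
The resulting 10×10 matrix has rank 6, and its Smith normal form has invariant factors (1,1,1,1,1,1).

Boundary ∂_3: C_3 → C_2 sends each 3-simplex σ to the alternating sum Σ_i (−1)^i (σ with its i-th vertex removed). For instance
  ∂ABEF = BEF − AEF + ABF − ABE,
  ∂ABDF = BDF − ADF + ABF − ABD.
As a 10×5 matrix over Z this has rank 4, with invariant factors (1,1,1,1).

From H_k ≅ ker(∂_k) / im(∂_{k+1}) we obtain:

  H_0: rank C_0 − rank ∂_1 = 5 − 4 = 1, and the invariant factors of ∂_1 are all 1, so H_0 = Z.

(K is a triangulation of the 3-sphere S^3.)

H_0 ≅ Z.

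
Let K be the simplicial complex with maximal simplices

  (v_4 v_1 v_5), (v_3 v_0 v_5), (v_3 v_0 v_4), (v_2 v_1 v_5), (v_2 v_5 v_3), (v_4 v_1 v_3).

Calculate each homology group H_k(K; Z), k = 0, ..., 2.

Fix the vertex order v_0 < v_1 < v_2 < v_3 < v_4 < v_5 and write every simplex with vertices in increasing order. Then dim K = 2 and the simplices of K are:

  0-simplices (6): [v_0], [v_1], [v_2], [v_3], [v_4], [v_5]
  1-simplices (12): [v_0,v_3], [v_0,v_4], [v_0,v_5], [v_1,v_2], [v_1,v_3], [v_1,v_4], [v_1,v_5], [v_2,v_3], [v_2,v_5], [v_3,v_4], [v_3,v_5], [v_4,v_5]
  2-simplices (6): [v_0,v_3,v_4], [v_0,v_3,v_5], [v_1,v_2,v_5], [v_1,v_3,v_4], [v_1,v_4,v_5], [v_2,v_3,v_5]

Hence C_0 ≅ Z^6, C_1 ≅ Z^12, C_2 ≅ Z^6.

∂_1: C_1 → C_0 maps an edge to its endpoints' difference, ∂[p,q] = q − p. For instance
  ∂[v_1,v_2] = [v_2] − [v_1].
As a 6×12 matrix over Z this has rank 5, with invariant factors (1,1,1,1,1).

Boundary ∂_2: C_2 → C_1 acts by ∂[p,q,r] = [q,r] − [p,r] + [p,q]. For instance
  ∂[v_0,v_3,v_5] = [v_3,v_5] − [v_0,v_5] + [v_0,v_3],
  ∂[v_0,v_3,v_4] = [v_3,v_4] − [v_0,v_4] + [v_0,v_3].
The 12×6 boundary matrix has rank 6 and Smith normal form diag(1,1,1,1,1,1).

Now H_k = ker ∂_k / im ∂_{k+1}, so:

  H_0: rank C_0 − rank ∂_1 = 6 − 5 = 1, and the invariant factors of ∂_1 are all 1, so H_0 = Z.
  H_1: rank ker ∂_1 − rank ∂_2 = (12 − 5) − 6 = 1, and the invariant factors of ∂_2 are all 1, so H_1 = Z.
  H_2: rank ker ∂_2 − rank ∂_3 = (6 − 6) − 0 = 0, and there is no ∂_3, so H_2 = 0.

H_0 ≅ Z,  H_1 ≅ Z,  H_2 = 0.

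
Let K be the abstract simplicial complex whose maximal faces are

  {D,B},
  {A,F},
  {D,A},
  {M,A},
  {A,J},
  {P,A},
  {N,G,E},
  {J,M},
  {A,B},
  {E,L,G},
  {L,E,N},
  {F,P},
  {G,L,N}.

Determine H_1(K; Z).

Take the total order A < B < D < E < F < G < J < L < M < N < P on the vertex set. Then K (dimension 2) consists of the simplices:

  0-simplices (11): A, B, D, E, F, G, J, L, M, N, P
  1-simplices (15): AB, AD, AF, AJ, AM, AP, BD, EG, EL, EN, FP, GL, GN, JM, LN
  2-simplices (4): EGL, EGN, ELN, GLN

Hence C_0 ≅ Z^11, C_1 ≅ Z^15, C_2 ≅ Z^4.

∂_1: C_1 → C_0 is given by ∂[p,q] = [q] − [p]. For instance
  ∂JM = M − J.
This gives a 11×15 integer matrix of rank 9; reducing to Smith normal form yields diagonal entries (1,1,1,1,1,1,1,1,1).

The boundary map ∂_2: C_2 → C_1 sends each 2-simplex [p,q,r] to [q,r] − [p,r] + [p,q]. For instance
  ∂ELN = LN − EN + EL,
  ∂EGL = GL − EL + EG.
This gives a 15×4 integer matrix of rank 3; reducing to Smith normal form yields diagonal entries (1,1,1).

Computing H_k = (kernel of ∂_k) / (image of ∂_{k+1}):

  H_1: rank ker ∂_1 − rank ∂_2 = (15 − 9) − 3 = 3, and the invariant factors of ∂_2 are all 1, so H_1 = Z^3.

H_1 ≅ Z^3.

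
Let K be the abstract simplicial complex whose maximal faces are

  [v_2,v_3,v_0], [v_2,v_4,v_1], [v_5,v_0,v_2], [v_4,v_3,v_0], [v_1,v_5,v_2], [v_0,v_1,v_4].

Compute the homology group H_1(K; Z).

H_1 = Z.

K has 6 vertices, 12 edges, 6 triangles.
rank ∂_1 = 5, rank ∂_2 = 6 ⇒ b_1 = 12 − 5 − 6 = 1; all invariant factors of ∂_2 are 1 so no torsion. So H_1 ≅ Z.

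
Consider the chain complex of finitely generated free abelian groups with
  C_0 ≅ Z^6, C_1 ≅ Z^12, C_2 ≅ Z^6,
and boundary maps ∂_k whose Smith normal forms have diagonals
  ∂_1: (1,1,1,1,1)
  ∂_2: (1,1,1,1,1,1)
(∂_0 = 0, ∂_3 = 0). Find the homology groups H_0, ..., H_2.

H_0 ≅ Z,  H_1 ≅ Z,  H_2 = 0.

H_0: b_0 = 6 − 0 − 5 = 1; torsion from ∂_1 factors > 1: none. So H_0 ≅ Z.
H_1: b_1 = 12 − 5 − 6 = 1; torsion from ∂_2 factors > 1: none. So H_1 ≅ Z.
H_2: b_2 = 6 − 6 − 0 = 0; torsion from ∂_3 factors > 1: none. So H_2 ≅ 0.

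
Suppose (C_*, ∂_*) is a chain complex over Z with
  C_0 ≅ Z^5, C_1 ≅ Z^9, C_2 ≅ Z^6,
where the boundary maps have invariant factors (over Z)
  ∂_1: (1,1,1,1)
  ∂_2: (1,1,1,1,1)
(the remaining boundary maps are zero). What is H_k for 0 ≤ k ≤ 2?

H_0 ≅ Z,  H_1 = 0,  H_2 ≅ Z.

H_0: b_0 = 5 − 0 − 4 = 1; torsion from ∂_1 factors > 1: none. So H_0 ≅ Z.
H_1: b_1 = 9 − 4 − 5 = 0; torsion from ∂_2 factors > 1: none. So H_1 ≅ 0.
H_2: b_2 = 6 − 5 − 0 = 1; torsion from ∂_3 factors > 1: none. So H_2 ≅ Z.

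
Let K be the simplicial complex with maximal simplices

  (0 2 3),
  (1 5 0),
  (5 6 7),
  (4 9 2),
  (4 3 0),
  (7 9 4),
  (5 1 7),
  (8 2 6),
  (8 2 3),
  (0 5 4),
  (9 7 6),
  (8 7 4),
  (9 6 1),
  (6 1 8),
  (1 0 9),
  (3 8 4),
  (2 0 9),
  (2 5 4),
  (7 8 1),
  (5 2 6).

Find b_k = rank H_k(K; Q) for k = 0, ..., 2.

b_0 = 1, b_1 = 1, b_2 = 0.

Fix the vertex order 0 < 1 < 2 < 3 < 4 < 5 < 6 < 7 < 8 < 9 and write every simplex with vertices in increasing order. Then dim K = 2 and the simplices of K are:

  0-simplices (10): [0], [1], [2], [3], [4], [5], [6], [7], [8], [9]
  1-simplices (30): (30 of them)
  2-simplices (20): (20 of them)

giving chain groups C_0 ≅ Z^10, C_1 ≅ Z^30, C_2 ≅ Z^20.

The boundary map ∂_1: C_1 → C_0 sends each edge [p,q] (with p < q) to q − p.
The resulting 10×30 matrix has rank 9, and its Smith normal form has invariant factors (1,1,1,1,1,1,1,1,1).

∂_2: C_2 → C_1 sends each 2-simplex [p,q,r] to [q,r] − [p,r] + [p,q]. For instance
  ∂[2,4,5] = [4,5] − [2,5] + [2,4],
  ∂[5,6,7] = [6,7] − [5,7] + [5,6].
This gives a 30×20 integer matrix of rank 20; reducing to Smith normal form yields diagonal entries (1,1,1,1,1,1,1,1,1,1,1,1,1,1,1,1,1,1,1,2).

Now H_k = ker ∂_k / im ∂_{k+1}, so:

  H_0: rank C_0 − rank ∂_1 = 10 − 9 = 1, and the invariant factors of ∂_1 are all 1, so H_0 = Z.
  H_1: rank ker ∂_1 − rank ∂_2 = (30 − 9) − 20 = 1, and ∂_2 has invariant factor 2 > 1, so H_1 = Z ⊕ Z/2Z.
  H_2: rank ker ∂_2 − rank ∂_3 = (20 − 20) − 0 = 0, and there is no ∂_3, so H_2 = 0.

Hence the Betti numbers are b_0 = 1, b_1 = 1, b_2 = 0.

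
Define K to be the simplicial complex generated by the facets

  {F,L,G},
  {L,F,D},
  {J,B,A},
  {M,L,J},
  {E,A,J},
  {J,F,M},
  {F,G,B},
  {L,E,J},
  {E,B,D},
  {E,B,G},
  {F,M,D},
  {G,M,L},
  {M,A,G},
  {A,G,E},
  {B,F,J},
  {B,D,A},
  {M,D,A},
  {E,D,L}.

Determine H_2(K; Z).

H_2 = 0.

We work with the vertex ordering A < B < D < E < F < G < J < L < M. The simplices of K, each written with vertices in increasing order, are:

  0-simplices (9): A, B, D, E, F, G, J, L, M
  1-simplices (27): AB, AD, AE, AG, AJ, AM, BD, BE, BF, BG, BJ, DE, DF, DL, DM, EG, EJ, EL, FG, FJ, FL, FM, GL, GM, JL, JM, LM
  2-simplices (18): ABD, ABJ, ADM, AEG, AEJ, AGM, BDE, BEG, BFG, BFJ, DEL, DFL, DFM, EJL, FGL, FJM, GLM, JLM

so the chain groups are C_0 ≅ Z^9, C_1 ≅ Z^27, C_2 ≅ Z^18.

The boundary map ∂_1: C_1 → C_0 sends each edge [p,q] (with p < q) to q − p. For instance
  ∂BJ = J − B.
The 9×27 boundary matrix has rank 8 and Smith normal form diag(1,1,1,1,1,1,1,1).

Boundary ∂_2: C_2 → C_1 maps a triangle to the signed sum of its edges. For instance
  ∂AEG = EG − AG + AE,
  ∂ABD = BD − AD + AB.
The resulting 27×18 matrix has rank 18, and its Smith normal form has invariant factors (1,1,1,1,1,1,1,1,1,1,1,1,1,1,1,1,1,2).

Computing H_k = (kernel of ∂_k) / (image of ∂_{k+1}):

  H_2: rank ker ∂_2 − rank ∂_3 = (18 − 18) − 0 = 0, and there is no ∂_3, so H_2 ≅ 0.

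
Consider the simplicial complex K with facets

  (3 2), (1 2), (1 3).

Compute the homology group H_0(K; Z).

H_0 = Z.

Fix the vertex order 1 < 2 < 3 and write every simplex with vertices in increasing order. Then dim K = 1 and the simplices of K are:

  0-simplices (3): [1], [2], [3]
  1-simplices (3): [1,2], [1,3], [2,3]

giving chain groups C_0 ≅ Z^3, C_1 ≅ Z^3.

∂_1: C_1 → C_0 is given by ∂[p,q] = [q] − [p]. For instance
  ∂[2,3] = [3] − [2].
As a 3×3 matrix over Z this has rank 2, with invariant factors (1,1).

Reading off H_k = ker ∂_k / im ∂_{k+1}:

  H_0: rank C_0 − rank ∂_1 = 3 − 2 = 1, and the invariant factors of ∂_1 are all 1, so H_0 = Z.

(K is a triangulation of the circle S^1.)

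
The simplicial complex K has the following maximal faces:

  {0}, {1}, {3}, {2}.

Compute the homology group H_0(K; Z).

H_0 = Z^4.

Fix the vertex order 0 < 1 < 2 < 3 and write every simplex with vertices in increasing order. Then dim K = 0 and the simplices of K are:

  0-simplices (4): [0], [1], [2], [3]

so the chain groups are C_0 ≅ Z^4.

Computing H_k = (kernel of ∂_k) / (image of ∂_{k+1}):

  H_0: rank C_0 − rank ∂_1 = 4 − 0 = 4, and there is no ∂_1, so H_0 = Z^4.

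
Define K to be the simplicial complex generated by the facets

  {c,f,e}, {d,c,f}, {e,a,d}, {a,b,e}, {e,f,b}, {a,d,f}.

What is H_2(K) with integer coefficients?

H_2 = 0.

We work with the vertex ordering a < b < c < d < e < f. The simplices of K, each written with vertices in increasing order, are:

  0-simplices (6): a, b, c, d, e, f
  1-simplices (12): ab, ad, ae, af, be, bf, cd, ce, cf, de, df, ef
  2-simplices (6): abe, ade, adf, bef, cdf, cef

so the chain groups are C_0 ≅ Z^6, C_1 ≅ Z^12, C_2 ≅ Z^6.

Boundary ∂_1: C_1 → C_0 is given by ∂[p,q] = [q] − [p].
This gives a 6×12 integer matrix of rank 5; reducing to Smith normal form yields diagonal entries (1,1,1,1,1).

The boundary map ∂_2: C_2 → C_1 sends each 2-simplex [p,q,r] to [q,r] − [p,r] + [p,q]. For instance
  ∂adf = df − af + ad,
  ∂ade = de − ae + ad.
The resulting 12×6 matrix has rank 6, and its Smith normal form has invariant factors (1,1,1,1,1,1).

Computing H_k = (kernel of ∂_k) / (image of ∂_{k+1}):

  H_2: rank ker ∂_2 − rank ∂_3 = (6 − 6) − 0 = 0, and there is no ∂_3, so H_2 ≅ 0.

(K is a triangulation of the cylinder S^1 x I.)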